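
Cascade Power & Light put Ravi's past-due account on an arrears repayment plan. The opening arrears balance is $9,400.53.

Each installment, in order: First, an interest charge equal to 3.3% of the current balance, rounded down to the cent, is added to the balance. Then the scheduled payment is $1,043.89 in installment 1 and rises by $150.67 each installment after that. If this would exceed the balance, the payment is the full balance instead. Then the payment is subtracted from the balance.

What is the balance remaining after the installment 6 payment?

# | Opening | Interest | Payment | End bal
1 | $9,400.53 | $310.21 | $1,043.89 | $8,666.85
2 | $8,666.85 | $286.00 | $1,194.56 | $7,758.29
3 | $7,758.29 | $256.02 | $1,345.23 | $6,669.08
4 | $6,669.08 | $220.07 | $1,495.90 | $5,393.25
5 | $5,393.25 | $177.97 | $1,646.57 | $3,924.65
6 | $3,924.65 | $129.51 | $1,797.24 | $2,256.92

$2,256.92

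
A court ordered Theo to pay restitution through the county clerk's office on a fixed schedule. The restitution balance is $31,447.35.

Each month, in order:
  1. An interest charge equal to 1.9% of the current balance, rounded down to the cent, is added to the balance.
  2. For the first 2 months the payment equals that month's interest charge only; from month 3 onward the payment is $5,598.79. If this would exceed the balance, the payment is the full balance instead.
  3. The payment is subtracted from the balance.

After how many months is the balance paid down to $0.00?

Month 1: $31,447.35 +$597.49 interest = $32,044.84; pay $597.49 → $31,447.35
Month 2: $31,447.35 +$597.49 interest = $32,044.84; pay $597.49 → $31,447.35
Month 3: $31,447.35 +$597.49 interest = $32,044.84; pay $5,598.79 → $26,446.05
Month 4: $26,446.05 +$502.47 interest = $26,948.52; pay $5,598.79 → $21,349.73
Month 5: $21,349.73 +$405.64 interest = $21,755.37; pay $5,598.79 → $16,156.58
Month 6: $16,156.58 +$306.97 interest = $16,463.55; pay $5,598.79 → $10,864.76
Month 7: $10,864.76 +$206.43 interest = $11,071.19; pay $5,598.79 → $5,472.40
Month 8: $5,472.40 +$103.97 interest = $5,576.37; pay $5,576.37 → $0.00
Balance reaches $0.00 in month 8.

8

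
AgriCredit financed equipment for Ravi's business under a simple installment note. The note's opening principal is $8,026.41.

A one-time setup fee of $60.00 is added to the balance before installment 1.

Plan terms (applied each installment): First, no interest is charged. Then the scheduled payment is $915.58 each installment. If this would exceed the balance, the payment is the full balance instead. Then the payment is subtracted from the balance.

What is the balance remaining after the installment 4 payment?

$4,424.09

Installment 1: $8,086.41 − $915.58 → $7,170.83
Installment 2: $7,170.83 − $915.58 → $6,255.25
Installment 3: $6,255.25 − $915.58 → $5,339.67
Installment 4: $5,339.67 − $915.58 → $4,424.09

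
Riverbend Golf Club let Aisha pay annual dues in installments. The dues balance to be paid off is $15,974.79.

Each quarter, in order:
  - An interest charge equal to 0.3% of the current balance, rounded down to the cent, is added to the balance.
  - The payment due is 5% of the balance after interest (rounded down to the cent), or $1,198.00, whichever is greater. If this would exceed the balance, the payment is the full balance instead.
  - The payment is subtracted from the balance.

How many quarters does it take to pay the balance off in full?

14

Quarter 1: $15,974.79 +$47.92 interest = $16,022.71; pay $1,198.00 → $14,824.71
Quarter 2: $14,824.71 +$44.47 interest = $14,869.18; pay $1,198.00 → $13,671.18
Quarter 3: $13,671.18 +$41.01 interest = $13,712.19; pay $1,198.00 → $12,514.19
Quarter 4: $12,514.19 +$37.54 interest = $12,551.73; pay $1,198.00 → $11,353.73
Quarter 5: $11,353.73 +$34.06 interest = $11,387.79; pay $1,198.00 → $10,189.79
Quarter 6: $10,189.79 +$30.56 interest = $10,220.35; pay $1,198.00 → $9,022.35
Quarter 7: $9,022.35 +$27.06 interest = $9,049.41; pay $1,198.00 → $7,851.41
Quarter 8: $7,851.41 +$23.55 interest = $7,874.96; pay $1,198.00 → $6,676.96
Quarter 9: $6,676.96 +$20.03 interest = $6,696.99; pay $1,198.00 → $5,498.99
Quarter 10: $5,498.99 +$16.49 interest = $5,515.48; pay $1,198.00 → $4,317.48
Quarter 11: $4,317.48 +$12.95 interest = $4,330.43; pay $1,198.00 → $3,132.43
Quarter 12: $3,132.43 +$9.39 interest = $3,141.82; pay $1,198.00 → $1,943.82
Quarter 13: $1,943.82 +$5.83 interest = $1,949.65; pay $1,198.00 → $751.65
Quarter 14: $751.65 +$2.25 interest = $753.90; pay $753.90 → $0.00
Balance reaches $0.00 in quarter 14.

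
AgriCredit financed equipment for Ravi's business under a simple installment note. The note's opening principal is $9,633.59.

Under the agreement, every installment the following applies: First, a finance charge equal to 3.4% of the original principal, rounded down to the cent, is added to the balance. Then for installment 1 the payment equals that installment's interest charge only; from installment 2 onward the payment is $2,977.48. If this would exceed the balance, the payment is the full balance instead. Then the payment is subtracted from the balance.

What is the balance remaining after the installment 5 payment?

Installment 1: opening $9,633.59; interest $327.54 → $9,961.13; payment $327.54; balance $9,633.59
Installment 2: opening $9,633.59; interest $327.54 → $9,961.13; payment $2,977.48; balance $6,983.65
Installment 3: opening $6,983.65; interest $327.54 → $7,311.19; payment $2,977.48; balance $4,333.71
Installment 4: opening $4,333.71; interest $327.54 → $4,661.25; payment $2,977.48; balance $1,683.77
Installment 5: opening $1,683.77; interest $327.54 → $2,011.31; payment $2,011.31; balance $0.00

$0.00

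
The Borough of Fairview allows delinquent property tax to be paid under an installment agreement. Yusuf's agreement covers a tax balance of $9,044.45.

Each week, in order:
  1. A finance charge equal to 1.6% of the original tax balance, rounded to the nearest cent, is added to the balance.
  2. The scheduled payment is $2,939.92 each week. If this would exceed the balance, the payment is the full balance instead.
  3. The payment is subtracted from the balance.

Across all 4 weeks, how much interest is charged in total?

# | Opening | Interest | Payment | End bal
1 | $9,044.45 | $144.71 | $2,939.92 | $6,249.24
2 | $6,249.24 | $144.71 | $2,939.92 | $3,454.03
3 | $3,454.03 | $144.71 | $2,939.92 | $658.82
4 | $658.82 | $144.71 | $803.53 | $0.00
Total interest: $144.71 + $144.71 + $144.71 + $144.71 = $578.84

$578.84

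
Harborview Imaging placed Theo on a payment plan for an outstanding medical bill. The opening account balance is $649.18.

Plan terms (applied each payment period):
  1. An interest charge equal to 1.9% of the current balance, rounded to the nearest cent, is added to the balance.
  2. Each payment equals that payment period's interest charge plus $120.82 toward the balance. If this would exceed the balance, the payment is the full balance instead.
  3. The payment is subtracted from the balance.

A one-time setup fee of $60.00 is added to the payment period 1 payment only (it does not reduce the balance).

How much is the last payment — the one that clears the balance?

# | Opening | Interest | Payment | Fee | End bal
1 | $649.18 | $12.33 | $133.15 | $60.00 | $528.36
2 | $528.36 | $10.04 | $130.86 | — | $407.54
3 | $407.54 | $7.74 | $128.56 | — | $286.72
4 | $286.72 | $5.45 | $126.27 | — | $165.90
5 | $165.90 | $3.15 | $123.97 | — | $45.08
6 | $45.08 | $0.86 | $45.94 | — | $0.00

$45.94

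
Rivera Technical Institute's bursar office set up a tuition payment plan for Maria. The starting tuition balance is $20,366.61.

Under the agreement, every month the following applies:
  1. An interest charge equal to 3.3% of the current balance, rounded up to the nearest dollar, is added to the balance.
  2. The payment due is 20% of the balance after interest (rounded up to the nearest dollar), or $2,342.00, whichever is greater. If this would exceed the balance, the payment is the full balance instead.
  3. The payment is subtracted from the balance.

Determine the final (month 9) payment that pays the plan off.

$1,010.61

Month 1: opening $20,366.61; interest $673.00 → $21,039.61; payment $4,208.00; balance $16,831.61
Month 2: opening $16,831.61; interest $556.00 → $17,387.61; payment $3,478.00; balance $13,909.61
Month 3: opening $13,909.61; interest $460.00 → $14,369.61; payment $2,874.00; balance $11,495.61
Month 4: opening $11,495.61; interest $380.00 → $11,875.61; payment $2,376.00; balance $9,499.61
Month 5: opening $9,499.61; interest $314.00 → $9,813.61; payment $2,342.00; balance $7,471.61
Month 6: opening $7,471.61; interest $247.00 → $7,718.61; payment $2,342.00; balance $5,376.61
Month 7: opening $5,376.61; interest $178.00 → $5,554.61; payment $2,342.00; balance $3,212.61
Month 8: opening $3,212.61; interest $107.00 → $3,319.61; payment $2,342.00; balance $977.61
Month 9: opening $977.61; interest $33.00 → $1,010.61; payment $1,010.61; balance $0.00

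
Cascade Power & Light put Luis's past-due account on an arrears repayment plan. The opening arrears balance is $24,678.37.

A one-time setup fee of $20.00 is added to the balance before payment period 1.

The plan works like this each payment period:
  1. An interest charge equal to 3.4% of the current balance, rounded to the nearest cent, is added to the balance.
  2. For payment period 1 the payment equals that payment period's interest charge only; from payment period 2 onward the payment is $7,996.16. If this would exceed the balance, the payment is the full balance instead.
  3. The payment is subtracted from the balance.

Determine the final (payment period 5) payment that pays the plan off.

$2,575.59

Payment period 1: $24,698.37 +$839.74 interest = $25,538.11; pay $839.74 → $24,698.37
Payment period 2: $24,698.37 +$839.74 interest = $25,538.11; pay $7,996.16 → $17,541.95
Payment period 3: $17,541.95 +$596.43 interest = $18,138.38; pay $7,996.16 → $10,142.22
Payment period 4: $10,142.22 +$344.84 interest = $10,487.06; pay $7,996.16 → $2,490.90
Payment period 5: $2,490.90 +$84.69 interest = $2,575.59; pay $2,575.59 → $0.00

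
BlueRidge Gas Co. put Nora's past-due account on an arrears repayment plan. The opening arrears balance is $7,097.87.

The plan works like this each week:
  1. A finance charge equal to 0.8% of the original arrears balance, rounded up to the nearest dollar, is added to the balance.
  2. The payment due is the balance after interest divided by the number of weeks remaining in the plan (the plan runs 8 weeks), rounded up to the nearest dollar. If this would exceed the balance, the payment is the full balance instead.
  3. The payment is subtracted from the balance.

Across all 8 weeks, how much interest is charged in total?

$456.00

Week 1: $7,097.87 +$57.00 interest = $7,154.87; pay $895.00 → $6,259.87
Week 2: $6,259.87 +$57.00 interest = $6,316.87; pay $903.00 → $5,413.87
Week 3: $5,413.87 +$57.00 interest = $5,470.87; pay $912.00 → $4,558.87
Week 4: $4,558.87 +$57.00 interest = $4,615.87; pay $924.00 → $3,691.87
Week 5: $3,691.87 +$57.00 interest = $3,748.87; pay $938.00 → $2,810.87
Week 6: $2,810.87 +$57.00 interest = $2,867.87; pay $956.00 → $1,911.87
Week 7: $1,911.87 +$57.00 interest = $1,968.87; pay $985.00 → $983.87
Week 8: $983.87 +$57.00 interest = $1,040.87; pay $1,040.87 → $0.00
Total interest: $57.00 + $57.00 + $57.00 + $57.00 + $57.00 + $57.00 + $57.00 + $57.00 = $456.00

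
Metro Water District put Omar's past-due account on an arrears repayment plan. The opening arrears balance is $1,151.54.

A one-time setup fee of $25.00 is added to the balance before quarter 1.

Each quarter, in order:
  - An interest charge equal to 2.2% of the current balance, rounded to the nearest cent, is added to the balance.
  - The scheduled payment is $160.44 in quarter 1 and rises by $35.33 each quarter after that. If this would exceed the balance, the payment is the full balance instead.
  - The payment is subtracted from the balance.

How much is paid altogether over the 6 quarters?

# | Opening | Interest | Payment | End bal
1 | $1,176.54 | $25.88 | $160.44 | $1,041.98
2 | $1,041.98 | $22.92 | $195.77 | $869.13
3 | $869.13 | $19.12 | $231.10 | $657.15
4 | $657.15 | $14.46 | $266.43 | $405.18
5 | $405.18 | $8.91 | $301.76 | $112.33
6 | $112.33 | $2.47 | $114.80 | $0.00
Total paid: $1,270.30

$1,270.30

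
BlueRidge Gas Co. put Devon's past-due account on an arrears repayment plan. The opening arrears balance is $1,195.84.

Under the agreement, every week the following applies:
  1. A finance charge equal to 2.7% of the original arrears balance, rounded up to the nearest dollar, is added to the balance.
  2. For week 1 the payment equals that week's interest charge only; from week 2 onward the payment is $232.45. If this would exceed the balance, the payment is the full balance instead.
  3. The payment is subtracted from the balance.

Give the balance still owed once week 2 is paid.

# | Opening | Interest | Payment | End bal
1 | $1,195.84 | $33.00 | $33.00 | $1,195.84
2 | $1,195.84 | $33.00 | $232.45 | $996.39

$996.39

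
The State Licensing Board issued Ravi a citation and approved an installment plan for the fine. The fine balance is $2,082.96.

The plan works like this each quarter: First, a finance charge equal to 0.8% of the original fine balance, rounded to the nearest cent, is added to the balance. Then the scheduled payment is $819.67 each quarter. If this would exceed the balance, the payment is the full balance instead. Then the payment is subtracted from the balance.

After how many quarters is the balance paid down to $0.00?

3

Quarter 1: opening $2,082.96; interest $16.66 → $2,099.62; payment $819.67; balance $1,279.95
Quarter 2: opening $1,279.95; interest $16.66 → $1,296.61; payment $819.67; balance $476.94
Quarter 3: opening $476.94; interest $16.66 → $493.60; payment $493.60; balance $0.00
Balance reaches $0.00 in quarter 3.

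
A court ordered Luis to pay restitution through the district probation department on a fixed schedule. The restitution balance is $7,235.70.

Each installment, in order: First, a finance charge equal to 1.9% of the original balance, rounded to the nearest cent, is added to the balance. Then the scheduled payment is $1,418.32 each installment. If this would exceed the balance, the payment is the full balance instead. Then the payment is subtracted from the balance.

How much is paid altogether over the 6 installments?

Installment 1: $7,235.70 +$137.48 interest = $7,373.18; pay $1,418.32 → $5,954.86
Installment 2: $5,954.86 +$137.48 interest = $6,092.34; pay $1,418.32 → $4,674.02
Installment 3: $4,674.02 +$137.48 interest = $4,811.50; pay $1,418.32 → $3,393.18
Installment 4: $3,393.18 +$137.48 interest = $3,530.66; pay $1,418.32 → $2,112.34
Installment 5: $2,112.34 +$137.48 interest = $2,249.82; pay $1,418.32 → $831.50
Installment 6: $831.50 +$137.48 interest = $968.98; pay $968.98 → $0.00
Total paid: $8,060.58

$8,060.58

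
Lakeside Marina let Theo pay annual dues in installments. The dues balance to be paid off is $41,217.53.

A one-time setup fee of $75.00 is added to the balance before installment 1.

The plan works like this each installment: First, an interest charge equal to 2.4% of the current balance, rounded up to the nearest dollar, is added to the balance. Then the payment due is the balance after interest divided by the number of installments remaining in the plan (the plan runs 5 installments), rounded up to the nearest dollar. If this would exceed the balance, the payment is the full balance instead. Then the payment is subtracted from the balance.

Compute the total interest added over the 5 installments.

Installment 1: $41,292.53 +$992.00 interest = $42,284.53; pay $8,457.00 → $33,827.53
Installment 2: $33,827.53 +$812.00 interest = $34,639.53; pay $8,660.00 → $25,979.53
Installment 3: $25,979.53 +$624.00 interest = $26,603.53; pay $8,868.00 → $17,735.53
Installment 4: $17,735.53 +$426.00 interest = $18,161.53; pay $9,081.00 → $9,080.53
Installment 5: $9,080.53 +$218.00 interest = $9,298.53; pay $9,298.53 → $0.00
Total interest: $992.00 + $812.00 + $624.00 + $426.00 + $218.00 = $3,072.00

$3,072.00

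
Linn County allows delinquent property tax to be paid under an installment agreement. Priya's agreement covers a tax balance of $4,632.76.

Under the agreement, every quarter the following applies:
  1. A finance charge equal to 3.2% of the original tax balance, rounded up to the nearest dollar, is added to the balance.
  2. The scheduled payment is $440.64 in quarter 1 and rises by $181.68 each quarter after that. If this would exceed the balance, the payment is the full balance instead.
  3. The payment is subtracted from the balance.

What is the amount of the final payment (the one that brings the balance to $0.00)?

Quarter 1: $4,632.76 +$149.00 interest = $4,781.76; pay $440.64 → $4,341.12
Quarter 2: $4,341.12 +$149.00 interest = $4,490.12; pay $622.32 → $3,867.80
Quarter 3: $3,867.80 +$149.00 interest = $4,016.80; pay $804.00 → $3,212.80
Quarter 4: $3,212.80 +$149.00 interest = $3,361.80; pay $985.68 → $2,376.12
Quarter 5: $2,376.12 +$149.00 interest = $2,525.12; pay $1,167.36 → $1,357.76
Quarter 6: $1,357.76 +$149.00 interest = $1,506.76; pay $1,349.04 → $157.72
Quarter 7: $157.72 +$149.00 interest = $306.72; pay $306.72 → $0.00

$306.72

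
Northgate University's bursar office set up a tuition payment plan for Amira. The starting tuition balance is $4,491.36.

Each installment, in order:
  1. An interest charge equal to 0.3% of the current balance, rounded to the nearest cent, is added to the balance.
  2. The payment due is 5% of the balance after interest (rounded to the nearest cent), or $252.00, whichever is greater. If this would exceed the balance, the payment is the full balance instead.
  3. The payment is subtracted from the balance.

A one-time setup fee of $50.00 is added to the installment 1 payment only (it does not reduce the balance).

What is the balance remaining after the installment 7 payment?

$2,806.57

Installment 1: opening $4,491.36; interest $13.47 → $4,504.83; payment $252.00 (+ $50.00 fee); balance $4,252.83
Installment 2: opening $4,252.83; interest $12.76 → $4,265.59; payment $252.00; balance $4,013.59
Installment 3: opening $4,013.59; interest $12.04 → $4,025.63; payment $252.00; balance $3,773.63
Installment 4: opening $3,773.63; interest $11.32 → $3,784.95; payment $252.00; balance $3,532.95
Installment 5: opening $3,532.95; interest $10.60 → $3,543.55; payment $252.00; balance $3,291.55
Installment 6: opening $3,291.55; interest $9.87 → $3,301.42; payment $252.00; balance $3,049.42
Installment 7: opening $3,049.42; interest $9.15 → $3,058.57; payment $252.00; balance $2,806.57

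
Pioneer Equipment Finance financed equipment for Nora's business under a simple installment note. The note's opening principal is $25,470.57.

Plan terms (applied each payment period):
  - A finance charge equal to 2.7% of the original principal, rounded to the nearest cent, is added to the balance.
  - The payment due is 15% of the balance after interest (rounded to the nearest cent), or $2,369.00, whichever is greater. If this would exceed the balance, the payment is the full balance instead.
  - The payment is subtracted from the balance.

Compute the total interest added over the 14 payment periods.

$9,627.94

# | Opening | Interest | Payment | End bal
1 | $25,470.57 | $687.71 | $3,923.74 | $22,234.54
2 | $22,234.54 | $687.71 | $3,438.34 | $19,483.91
3 | $19,483.91 | $687.71 | $3,025.74 | $17,145.88
4 | $17,145.88 | $687.71 | $2,675.04 | $15,158.55
5 | $15,158.55 | $687.71 | $2,376.94 | $13,469.32
6 | $13,469.32 | $687.71 | $2,369.00 | $11,788.03
7 | $11,788.03 | $687.71 | $2,369.00 | $10,106.74
8 | $10,106.74 | $687.71 | $2,369.00 | $8,425.45
9 | $8,425.45 | $687.71 | $2,369.00 | $6,744.16
10 | $6,744.16 | $687.71 | $2,369.00 | $5,062.87
11 | $5,062.87 | $687.71 | $2,369.00 | $3,381.58
12 | $3,381.58 | $687.71 | $2,369.00 | $1,700.29
13 | $1,700.29 | $687.71 | $2,369.00 | $19.00
14 | $19.00 | $687.71 | $706.71 | $0.00
Total interest: $687.71 + $687.71 + $687.71 + $687.71 + $687.71 + $687.71 + $687.71 + $687.71 + $687.71 + $687.71 + $687.71 + $687.71 + $687.71 + $687.71 = $9,627.94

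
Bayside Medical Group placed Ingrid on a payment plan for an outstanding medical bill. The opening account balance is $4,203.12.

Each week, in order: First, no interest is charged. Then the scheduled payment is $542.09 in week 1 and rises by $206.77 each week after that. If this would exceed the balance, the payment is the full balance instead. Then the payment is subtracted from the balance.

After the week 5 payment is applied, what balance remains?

Week 1: opening $4,203.12; payment $542.09; balance $3,661.03
Week 2: opening $3,661.03; payment $748.86; balance $2,912.17
Week 3: opening $2,912.17; payment $955.63; balance $1,956.54
Week 4: opening $1,956.54; payment $1,162.40; balance $794.14
Week 5: opening $794.14; payment $794.14; balance $0.00

$0.00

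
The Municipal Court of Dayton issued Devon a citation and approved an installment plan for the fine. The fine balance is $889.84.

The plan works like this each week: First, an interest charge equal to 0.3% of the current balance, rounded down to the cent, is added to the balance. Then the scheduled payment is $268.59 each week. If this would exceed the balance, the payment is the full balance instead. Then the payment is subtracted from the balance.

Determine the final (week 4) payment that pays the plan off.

Week 1: $889.84 +$2.66 interest = $892.50; pay $268.59 → $623.91
Week 2: $623.91 +$1.87 interest = $625.78; pay $268.59 → $357.19
Week 3: $357.19 +$1.07 interest = $358.26; pay $268.59 → $89.67
Week 4: $89.67 +$0.26 interest = $89.93; pay $89.93 → $0.00

$89.93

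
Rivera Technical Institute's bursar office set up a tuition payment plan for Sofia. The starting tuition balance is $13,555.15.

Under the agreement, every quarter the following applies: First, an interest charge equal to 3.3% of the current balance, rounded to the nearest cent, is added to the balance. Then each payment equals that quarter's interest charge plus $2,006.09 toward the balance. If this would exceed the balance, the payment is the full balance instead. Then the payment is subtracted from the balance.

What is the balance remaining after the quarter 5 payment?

Quarter 1: opening $13,555.15; interest $447.32 → $14,002.47; payment $2,453.41; balance $11,549.06
Quarter 2: opening $11,549.06; interest $381.12 → $11,930.18; payment $2,387.21; balance $9,542.97
Quarter 3: opening $9,542.97; interest $314.92 → $9,857.89; payment $2,321.01; balance $7,536.88
Quarter 4: opening $7,536.88; interest $248.72 → $7,785.60; payment $2,254.81; balance $5,530.79
Quarter 5: opening $5,530.79; interest $182.52 → $5,713.31; payment $2,188.61; balance $3,524.70

$3,524.70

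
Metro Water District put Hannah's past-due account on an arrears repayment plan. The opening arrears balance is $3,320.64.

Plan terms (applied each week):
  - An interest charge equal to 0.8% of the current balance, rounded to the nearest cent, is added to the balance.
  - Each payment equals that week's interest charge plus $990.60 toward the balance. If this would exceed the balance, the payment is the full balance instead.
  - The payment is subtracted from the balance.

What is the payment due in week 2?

Week 1: $3,320.64 +$26.57 interest = $3,347.21; pay $1,017.17 → $2,330.04
Week 2: $2,330.04 +$18.64 interest = $2,348.68; pay $1,009.24 → $1,339.44

$1,009.24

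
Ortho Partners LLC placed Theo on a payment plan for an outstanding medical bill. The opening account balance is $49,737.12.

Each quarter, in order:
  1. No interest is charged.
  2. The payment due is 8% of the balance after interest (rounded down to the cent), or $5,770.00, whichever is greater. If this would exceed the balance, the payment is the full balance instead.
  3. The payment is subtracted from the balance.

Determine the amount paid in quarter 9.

$3,577.12

Quarter 1: $49,737.12 − $5,770.00 → $43,967.12
Quarter 2: $43,967.12 − $5,770.00 → $38,197.12
Quarter 3: $38,197.12 − $5,770.00 → $32,427.12
Quarter 4: $32,427.12 − $5,770.00 → $26,657.12
Quarter 5: $26,657.12 − $5,770.00 → $20,887.12
Quarter 6: $20,887.12 − $5,770.00 → $15,117.12
Quarter 7: $15,117.12 − $5,770.00 → $9,347.12
Quarter 8: $9,347.12 − $5,770.00 → $3,577.12
Quarter 9: $3,577.12 − $3,577.12 → $0.00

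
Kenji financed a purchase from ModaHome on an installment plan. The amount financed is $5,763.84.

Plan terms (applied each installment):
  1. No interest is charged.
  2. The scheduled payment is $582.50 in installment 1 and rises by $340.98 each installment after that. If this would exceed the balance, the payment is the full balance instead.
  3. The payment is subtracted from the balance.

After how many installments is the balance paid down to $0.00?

5

Installment 1: $5,763.84 − $582.50 → $5,181.34
Installment 2: $5,181.34 − $923.48 → $4,257.86
Installment 3: $4,257.86 − $1,264.46 → $2,993.40
Installment 4: $2,993.40 − $1,605.44 → $1,387.96
Installment 5: $1,387.96 − $1,387.96 → $0.00
Balance reaches $0.00 in installment 5.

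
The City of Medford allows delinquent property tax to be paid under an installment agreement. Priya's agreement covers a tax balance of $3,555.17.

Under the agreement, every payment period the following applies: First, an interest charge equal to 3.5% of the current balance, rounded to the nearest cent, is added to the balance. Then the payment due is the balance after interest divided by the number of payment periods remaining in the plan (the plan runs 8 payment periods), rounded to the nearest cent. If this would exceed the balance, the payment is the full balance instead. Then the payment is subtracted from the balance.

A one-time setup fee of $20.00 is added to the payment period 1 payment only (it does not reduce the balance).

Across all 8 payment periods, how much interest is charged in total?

# | Opening | Interest | Payment | Fee | End bal
1 | $3,555.17 | $124.43 | $459.95 | $20.00 | $3,219.65
2 | $3,219.65 | $112.69 | $476.05 | — | $2,856.29
3 | $2,856.29 | $99.97 | $492.71 | — | $2,463.55
4 | $2,463.55 | $86.22 | $509.95 | — | $2,039.82
5 | $2,039.82 | $71.39 | $527.80 | — | $1,583.41
6 | $1,583.41 | $55.42 | $546.28 | — | $1,092.55
7 | $1,092.55 | $38.24 | $565.40 | — | $565.39
8 | $565.39 | $19.79 | $585.18 | — | $0.00
Total interest: $124.43 + $112.69 + $99.97 + $86.22 + $71.39 + $55.42 + $38.24 + $19.79 = $608.15

$608.15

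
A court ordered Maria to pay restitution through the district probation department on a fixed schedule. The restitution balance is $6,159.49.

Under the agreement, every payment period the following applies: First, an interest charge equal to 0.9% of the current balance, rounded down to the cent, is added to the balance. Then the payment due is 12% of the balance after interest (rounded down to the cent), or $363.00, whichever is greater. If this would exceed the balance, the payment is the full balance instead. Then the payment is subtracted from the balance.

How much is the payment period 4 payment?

$522.08

Payment period 1: opening $6,159.49; interest $55.43 → $6,214.92; payment $745.79; balance $5,469.13
Payment period 2: opening $5,469.13; interest $49.22 → $5,518.35; payment $662.20; balance $4,856.15
Payment period 3: opening $4,856.15; interest $43.70 → $4,899.85; payment $587.98; balance $4,311.87
Payment period 4: opening $4,311.87; interest $38.80 → $4,350.67; payment $522.08; balance $3,828.59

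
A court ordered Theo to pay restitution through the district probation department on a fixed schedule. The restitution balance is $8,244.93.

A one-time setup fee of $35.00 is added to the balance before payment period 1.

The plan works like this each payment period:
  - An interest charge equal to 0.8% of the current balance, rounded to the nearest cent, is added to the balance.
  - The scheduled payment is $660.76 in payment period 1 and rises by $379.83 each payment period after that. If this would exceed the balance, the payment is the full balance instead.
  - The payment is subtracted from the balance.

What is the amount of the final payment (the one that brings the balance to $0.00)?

Payment period 1: $8,279.93 +$66.24 interest = $8,346.17; pay $660.76 → $7,685.41
Payment period 2: $7,685.41 +$61.48 interest = $7,746.89; pay $1,040.59 → $6,706.30
Payment period 3: $6,706.30 +$53.65 interest = $6,759.95; pay $1,420.42 → $5,339.53
Payment period 4: $5,339.53 +$42.72 interest = $5,382.25; pay $1,800.25 → $3,582.00
Payment period 5: $3,582.00 +$28.66 interest = $3,610.66; pay $2,180.08 → $1,430.58
Payment period 6: $1,430.58 +$11.44 interest = $1,442.02; pay $1,442.02 → $0.00

$1,442.02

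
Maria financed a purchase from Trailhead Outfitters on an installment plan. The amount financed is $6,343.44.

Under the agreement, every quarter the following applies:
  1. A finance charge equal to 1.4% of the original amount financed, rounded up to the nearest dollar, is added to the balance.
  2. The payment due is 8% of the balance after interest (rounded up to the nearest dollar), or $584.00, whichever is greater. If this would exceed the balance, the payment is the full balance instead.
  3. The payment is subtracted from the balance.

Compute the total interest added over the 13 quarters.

Quarter 1: opening $6,343.44; interest $89.00 → $6,432.44; payment $584.00; balance $5,848.44
Quarter 2: opening $5,848.44; interest $89.00 → $5,937.44; payment $584.00; balance $5,353.44
Quarter 3: opening $5,353.44; interest $89.00 → $5,442.44; payment $584.00; balance $4,858.44
Quarter 4: opening $4,858.44; interest $89.00 → $4,947.44; payment $584.00; balance $4,363.44
Quarter 5: opening $4,363.44; interest $89.00 → $4,452.44; payment $584.00; balance $3,868.44
Quarter 6: opening $3,868.44; interest $89.00 → $3,957.44; payment $584.00; balance $3,373.44
Quarter 7: opening $3,373.44; interest $89.00 → $3,462.44; payment $584.00; balance $2,878.44
Quarter 8: opening $2,878.44; interest $89.00 → $2,967.44; payment $584.00; balance $2,383.44
Quarter 9: opening $2,383.44; interest $89.00 → $2,472.44; payment $584.00; balance $1,888.44
Quarter 10: opening $1,888.44; interest $89.00 → $1,977.44; payment $584.00; balance $1,393.44
Quarter 11: opening $1,393.44; interest $89.00 → $1,482.44; payment $584.00; balance $898.44
Quarter 12: opening $898.44; interest $89.00 → $987.44; payment $584.00; balance $403.44
Quarter 13: opening $403.44; interest $89.00 → $492.44; payment $492.44; balance $0.00
Total interest: $89.00 + $89.00 + $89.00 + $89.00 + $89.00 + $89.00 + $89.00 + $89.00 + $89.00 + $89.00 + $89.00 + $89.00 + $89.00 = $1,157.00

$1,157.00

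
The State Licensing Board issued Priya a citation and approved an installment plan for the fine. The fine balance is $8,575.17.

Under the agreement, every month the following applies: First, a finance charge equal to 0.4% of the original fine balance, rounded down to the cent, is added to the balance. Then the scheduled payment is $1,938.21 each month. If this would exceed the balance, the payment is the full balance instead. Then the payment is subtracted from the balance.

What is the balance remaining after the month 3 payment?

Month 1: $8,575.17 +$34.30 interest = $8,609.47; pay $1,938.21 → $6,671.26
Month 2: $6,671.26 +$34.30 interest = $6,705.56; pay $1,938.21 → $4,767.35
Month 3: $4,767.35 +$34.30 interest = $4,801.65; pay $1,938.21 → $2,863.44

$2,863.44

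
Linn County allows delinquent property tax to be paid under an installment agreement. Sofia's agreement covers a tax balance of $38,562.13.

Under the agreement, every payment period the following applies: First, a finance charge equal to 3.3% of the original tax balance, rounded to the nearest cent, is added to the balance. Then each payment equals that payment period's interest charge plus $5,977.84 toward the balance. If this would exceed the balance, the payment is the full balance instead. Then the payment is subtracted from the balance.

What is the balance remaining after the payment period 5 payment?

$8,672.93

Payment period 1: opening $38,562.13; interest $1,272.55 → $39,834.68; payment $7,250.39; balance $32,584.29
Payment period 2: opening $32,584.29; interest $1,272.55 → $33,856.84; payment $7,250.39; balance $26,606.45
Payment period 3: opening $26,606.45; interest $1,272.55 → $27,879.00; payment $7,250.39; balance $20,628.61
Payment period 4: opening $20,628.61; interest $1,272.55 → $21,901.16; payment $7,250.39; balance $14,650.77
Payment period 5: opening $14,650.77; interest $1,272.55 → $15,923.32; payment $7,250.39; balance $8,672.93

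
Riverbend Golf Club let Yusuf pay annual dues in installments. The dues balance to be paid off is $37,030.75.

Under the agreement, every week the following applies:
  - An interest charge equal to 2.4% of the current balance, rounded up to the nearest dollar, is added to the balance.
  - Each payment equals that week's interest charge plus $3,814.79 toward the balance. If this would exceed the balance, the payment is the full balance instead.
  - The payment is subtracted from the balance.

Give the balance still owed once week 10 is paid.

# | Opening | Interest | Payment | End bal
1 | $37,030.75 | $889.00 | $4,703.79 | $33,215.96
2 | $33,215.96 | $798.00 | $4,612.79 | $29,401.17
3 | $29,401.17 | $706.00 | $4,520.79 | $25,586.38
4 | $25,586.38 | $615.00 | $4,429.79 | $21,771.59
5 | $21,771.59 | $523.00 | $4,337.79 | $17,956.80
6 | $17,956.80 | $431.00 | $4,245.79 | $14,142.01
7 | $14,142.01 | $340.00 | $4,154.79 | $10,327.22
8 | $10,327.22 | $248.00 | $4,062.79 | $6,512.43
9 | $6,512.43 | $157.00 | $3,971.79 | $2,697.64
10 | $2,697.64 | $65.00 | $2,762.64 | $0.00

$0.00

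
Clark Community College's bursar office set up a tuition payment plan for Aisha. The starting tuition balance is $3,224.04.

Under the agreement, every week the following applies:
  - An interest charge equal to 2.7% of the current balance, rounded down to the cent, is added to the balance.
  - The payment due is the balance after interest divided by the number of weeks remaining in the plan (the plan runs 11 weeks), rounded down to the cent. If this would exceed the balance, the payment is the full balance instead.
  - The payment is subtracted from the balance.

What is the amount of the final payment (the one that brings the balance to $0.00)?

Week 1: $3,224.04 +$87.04 interest = $3,311.08; pay $301.00 → $3,010.08
Week 2: $3,010.08 +$81.27 interest = $3,091.35; pay $309.13 → $2,782.22
Week 3: $2,782.22 +$75.11 interest = $2,857.33; pay $317.48 → $2,539.85
Week 4: $2,539.85 +$68.57 interest = $2,608.42; pay $326.05 → $2,282.37
Week 5: $2,282.37 +$61.62 interest = $2,343.99; pay $334.85 → $2,009.14
Week 6: $2,009.14 +$54.24 interest = $2,063.38; pay $343.89 → $1,719.49
Week 7: $1,719.49 +$46.42 interest = $1,765.91; pay $353.18 → $1,412.73
Week 8: $1,412.73 +$38.14 interest = $1,450.87; pay $362.71 → $1,088.16
Week 9: $1,088.16 +$29.38 interest = $1,117.54; pay $372.51 → $745.03
Week 10: $745.03 +$20.11 interest = $765.14; pay $382.57 → $382.57
Week 11: $382.57 +$10.32 interest = $392.89; pay $392.89 → $0.00

$392.89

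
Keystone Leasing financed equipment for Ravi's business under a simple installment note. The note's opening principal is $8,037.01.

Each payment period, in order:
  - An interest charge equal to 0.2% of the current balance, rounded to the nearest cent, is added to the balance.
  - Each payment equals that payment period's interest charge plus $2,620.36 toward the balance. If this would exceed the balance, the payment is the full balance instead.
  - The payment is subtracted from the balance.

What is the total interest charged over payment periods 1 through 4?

$32.84

Payment period 1: $8,037.01 +$16.07 interest = $8,053.08; pay $2,636.43 → $5,416.65
Payment period 2: $5,416.65 +$10.83 interest = $5,427.48; pay $2,631.19 → $2,796.29
Payment period 3: $2,796.29 +$5.59 interest = $2,801.88; pay $2,625.95 → $175.93
Payment period 4: $175.93 +$0.35 interest = $176.28; pay $176.28 → $0.00
Total interest: $16.07 + $10.83 + $5.59 + $0.35 = $32.84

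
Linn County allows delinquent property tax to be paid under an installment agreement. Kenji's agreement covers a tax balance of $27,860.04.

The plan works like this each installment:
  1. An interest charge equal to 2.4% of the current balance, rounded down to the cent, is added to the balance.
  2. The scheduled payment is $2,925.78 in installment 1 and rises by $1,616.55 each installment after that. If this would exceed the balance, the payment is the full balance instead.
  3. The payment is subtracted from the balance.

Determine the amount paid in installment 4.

Installment 1: $27,860.04 +$668.64 interest = $28,528.68; pay $2,925.78 → $25,602.90
Installment 2: $25,602.90 +$614.46 interest = $26,217.36; pay $4,542.33 → $21,675.03
Installment 3: $21,675.03 +$520.20 interest = $22,195.23; pay $6,158.88 → $16,036.35
Installment 4: $16,036.35 +$384.87 interest = $16,421.22; pay $7,775.43 → $8,645.79

$7,775.43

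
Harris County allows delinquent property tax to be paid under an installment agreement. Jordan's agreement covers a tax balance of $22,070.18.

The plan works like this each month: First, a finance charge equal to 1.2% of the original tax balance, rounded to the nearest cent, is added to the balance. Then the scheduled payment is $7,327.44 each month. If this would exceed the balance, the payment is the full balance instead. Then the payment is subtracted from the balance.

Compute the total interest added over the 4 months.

Month 1: opening $22,070.18; interest $264.84 → $22,335.02; payment $7,327.44; balance $15,007.58
Month 2: opening $15,007.58; interest $264.84 → $15,272.42; payment $7,327.44; balance $7,944.98
Month 3: opening $7,944.98; interest $264.84 → $8,209.82; payment $7,327.44; balance $882.38
Month 4: opening $882.38; interest $264.84 → $1,147.22; payment $1,147.22; balance $0.00
Total interest: $264.84 + $264.84 + $264.84 + $264.84 = $1,059.36

$1,059.36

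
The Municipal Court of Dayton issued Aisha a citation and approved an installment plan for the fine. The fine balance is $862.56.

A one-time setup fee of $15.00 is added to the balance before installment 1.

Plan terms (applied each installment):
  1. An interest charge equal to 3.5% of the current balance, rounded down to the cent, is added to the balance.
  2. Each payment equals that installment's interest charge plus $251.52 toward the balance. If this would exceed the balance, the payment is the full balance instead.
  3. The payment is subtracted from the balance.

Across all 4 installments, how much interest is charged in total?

$70.02

# | Opening | Interest | Payment | End bal
1 | $877.56 | $30.71 | $282.23 | $626.04
2 | $626.04 | $21.91 | $273.43 | $374.52
3 | $374.52 | $13.10 | $264.62 | $123.00
4 | $123.00 | $4.30 | $127.30 | $0.00
Total interest: $30.71 + $21.91 + $13.10 + $4.30 = $70.02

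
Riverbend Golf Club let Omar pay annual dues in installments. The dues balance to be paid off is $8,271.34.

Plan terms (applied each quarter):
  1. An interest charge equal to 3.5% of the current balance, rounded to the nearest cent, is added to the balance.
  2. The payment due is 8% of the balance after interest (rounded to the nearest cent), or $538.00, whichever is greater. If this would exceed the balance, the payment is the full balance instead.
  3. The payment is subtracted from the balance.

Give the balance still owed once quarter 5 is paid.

Quarter 1: $8,271.34 +$289.50 interest = $8,560.84; pay $684.87 → $7,875.97
Quarter 2: $7,875.97 +$275.66 interest = $8,151.63; pay $652.13 → $7,499.50
Quarter 3: $7,499.50 +$262.48 interest = $7,761.98; pay $620.96 → $7,141.02
Quarter 4: $7,141.02 +$249.94 interest = $7,390.96; pay $591.28 → $6,799.68
Quarter 5: $6,799.68 +$237.99 interest = $7,037.67; pay $563.01 → $6,474.66

$6,474.66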